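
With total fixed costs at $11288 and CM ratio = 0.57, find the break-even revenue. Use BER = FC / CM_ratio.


Formula: BER = Fixed Costs / Contribution Margin Ratio
BER = $11288 / 0.57
BER = $19803.51 (to the nearest cent)

$19803.51


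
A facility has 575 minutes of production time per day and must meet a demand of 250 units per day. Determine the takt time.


Formula: Takt Time = Available Production Time / Customer Demand
Takt = 575 min/day / 250 units/day
Takt = 2.3 min/unit

2.3 min/unit


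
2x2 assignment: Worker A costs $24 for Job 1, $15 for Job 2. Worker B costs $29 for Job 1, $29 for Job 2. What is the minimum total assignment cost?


Option 1: A->1 + B->2 = $24 + $29 = $53
Option 2: A->2 + B->1 = $15 + $29 = $44
Min cost = min($53, $44) = $44

$44


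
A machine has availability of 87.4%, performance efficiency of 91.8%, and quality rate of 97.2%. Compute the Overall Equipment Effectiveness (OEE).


Formula: OEE = Availability * Performance * Quality / 10000
A * P = 87.4% * 91.8% / 100 = 80.23%
OEE = 80.23% * 97.2% / 100 = 78.0%

78.0%


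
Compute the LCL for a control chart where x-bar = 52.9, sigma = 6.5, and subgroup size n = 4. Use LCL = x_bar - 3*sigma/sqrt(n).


LCL = 52.9 - 3 * 6.5 / sqrt(4)

43.15


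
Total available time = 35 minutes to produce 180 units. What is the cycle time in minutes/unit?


Formula: CT = Available Time / Number of Units
CT = 35 min / 180 units
CT = 0.19 min/unit

0.19 min/unit


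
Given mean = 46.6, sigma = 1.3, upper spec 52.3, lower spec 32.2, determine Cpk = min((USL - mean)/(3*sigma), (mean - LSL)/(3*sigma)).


Cpu = (52.3 - 46.6) / (3 * 1.3) = 1.46
Cpl = (46.6 - 32.2) / (3 * 1.3) = 3.69
Cpk = min(1.46, 3.69) = 1.46

1.46


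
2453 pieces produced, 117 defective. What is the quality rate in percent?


Formula: Quality Rate = Good Pieces / Total Pieces * 100
Good pieces = 2453 - 117 = 2336
QR = 2336 / 2453 * 100 = 95.2%

95.2%


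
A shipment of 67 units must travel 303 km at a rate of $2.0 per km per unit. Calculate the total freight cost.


TC = dist * cost * units = 303 * 2.0 * 67 = $40602.00

$40602.00


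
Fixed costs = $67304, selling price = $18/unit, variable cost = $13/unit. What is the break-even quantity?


Formula: BEQ = Fixed Costs / (Price - Variable Cost)
Contribution margin = $18 - $13 = $5/unit
BEQ = ceil($67304 / $5/unit) = ceil(13460.8) = 13461 units

13461 units


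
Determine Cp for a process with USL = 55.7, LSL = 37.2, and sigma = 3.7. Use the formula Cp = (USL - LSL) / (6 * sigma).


Cp = (55.7 - 37.2) / (6 * 3.7)

0.83


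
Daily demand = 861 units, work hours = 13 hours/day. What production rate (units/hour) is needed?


Formula: Production Rate = Daily Demand / Available Hours
Rate = 861 units/day / 13 hours/day
Rate = 66.2 units/hour

66.2 units/hour


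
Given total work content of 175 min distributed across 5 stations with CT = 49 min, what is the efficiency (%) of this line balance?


Formula: Efficiency = Sum of Task Times / (N_stations * CT) * 100
Total station capacity = 5 stations * 49 min = 245 min
Efficiency = 175 / 245 * 100 = 71.4%

71.4%


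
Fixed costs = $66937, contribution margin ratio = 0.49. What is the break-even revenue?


Formula: BER = Fixed Costs / Contribution Margin Ratio
BER = $66937 / 0.49
BER = $136606.12 (to the nearest cent)

$136606.12


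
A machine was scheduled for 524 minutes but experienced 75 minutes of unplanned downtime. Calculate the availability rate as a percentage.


Formula: Availability = (Planned Time - Downtime) / Planned Time * 100
Uptime = 524 - 75 = 449 min
Availability = 449 / 524 * 100 = 85.7%

85.7%


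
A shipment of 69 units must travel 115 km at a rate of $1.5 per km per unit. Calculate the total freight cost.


TC = dist * cost * units = 115 * 1.5 * 69 = $11902.50

$11902.50


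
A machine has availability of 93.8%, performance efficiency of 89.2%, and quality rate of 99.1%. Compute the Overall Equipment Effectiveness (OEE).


Formula: OEE = Availability * Performance * Quality / 10000
A * P = 93.8% * 89.2% / 100 = 83.67%
OEE = 83.67% * 99.1% / 100 = 82.9%

82.9%


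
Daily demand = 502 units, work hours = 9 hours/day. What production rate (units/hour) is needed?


Formula: Production Rate = Daily Demand / Available Hours
Rate = 502 units/day / 9 hours/day
Rate = 55.8 units/hour

55.8 units/hour


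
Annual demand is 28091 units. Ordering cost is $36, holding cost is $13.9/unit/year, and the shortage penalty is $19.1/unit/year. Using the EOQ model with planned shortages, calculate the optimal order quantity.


Formula: EOQ* = sqrt(2DS/H) * sqrt((H+P)/P)
Base EOQ = sqrt(2*28091*36/13.9) = 381.45 units
Correction = sqrt((13.9+19.1)/19.1) = 1.31444
EOQ* = 381.45 * 1.31444 = 501.4 units

501.4 units


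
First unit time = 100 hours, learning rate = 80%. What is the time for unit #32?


Formula: T_n = T_1 * (learning_rate)^(log2(n)) where learning_rate = rate/100
Doublings = log2(32) = 5
T_n = 100 * 0.8^5
T_n = 100 * 0.3277 = 32.8 hours

32.8 hours


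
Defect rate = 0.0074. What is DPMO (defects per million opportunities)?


DPMO = defect_rate * 1000000 = 0.0074 * 1000000

7400


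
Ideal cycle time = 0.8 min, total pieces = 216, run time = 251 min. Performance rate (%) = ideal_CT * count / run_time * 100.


Formula: Performance = (Ideal CT * Total Count) / Run Time * 100
Ideal output time = 0.8 * 216 = 172.8 min
Performance = 172.8 / 251 * 100 = 68.8%

68.8%


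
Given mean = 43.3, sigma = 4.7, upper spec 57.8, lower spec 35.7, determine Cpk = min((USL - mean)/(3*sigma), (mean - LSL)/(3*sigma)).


Cpu = (57.8 - 43.3) / (3 * 4.7) = 1.03
Cpl = (43.3 - 35.7) / (3 * 4.7) = 0.54
Cpk = min(1.03, 0.54) = 0.54

0.54


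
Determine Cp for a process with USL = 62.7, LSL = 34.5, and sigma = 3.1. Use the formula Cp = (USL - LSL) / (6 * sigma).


Cp = (62.7 - 34.5) / (6 * 3.1)

1.52


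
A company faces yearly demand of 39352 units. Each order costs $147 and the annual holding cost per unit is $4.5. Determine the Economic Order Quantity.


Formula: EOQ = sqrt(2 * D * S / H)
Numerator: 2 * 39352 * 147 = 11569488
2DS/H = 11569488 / 4.5 = 2570997.3
EOQ = sqrt(2570997.3) = 1603.4 units

1603.4 units


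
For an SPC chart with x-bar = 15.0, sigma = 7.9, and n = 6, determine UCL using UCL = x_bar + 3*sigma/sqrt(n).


UCL = 15.0 + 3 * 7.9 / sqrt(6)

24.68


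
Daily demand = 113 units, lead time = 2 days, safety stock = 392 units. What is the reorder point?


Formula: ROP = (Daily Demand * Lead Time) + Safety Stock
Demand during lead time = 113 * 2 = 226 units
ROP = 226 + 392 = 618 units

618 units


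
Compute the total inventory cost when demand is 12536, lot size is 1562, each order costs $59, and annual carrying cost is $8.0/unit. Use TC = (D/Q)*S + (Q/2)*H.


TC = 12536/1562 * 59 + 1562/2 * 8.0

$6721.51


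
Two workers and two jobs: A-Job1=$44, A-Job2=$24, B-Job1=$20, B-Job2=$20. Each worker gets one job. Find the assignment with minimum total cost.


Option 1: A->1 + B->2 = $44 + $20 = $64
Option 2: A->2 + B->1 = $24 + $20 = $44
Min cost = min($64, $44) = $44

$44


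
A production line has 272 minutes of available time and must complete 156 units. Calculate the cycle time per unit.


Formula: CT = Available Time / Number of Units
CT = 272 min / 156 units
CT = 1.74 min/unit

1.74 min/unit


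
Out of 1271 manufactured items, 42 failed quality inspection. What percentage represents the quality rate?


Formula: Quality Rate = Good Pieces / Total Pieces * 100
Good pieces = 1271 - 42 = 1229
QR = 1229 / 1271 * 100 = 96.7%

96.7%


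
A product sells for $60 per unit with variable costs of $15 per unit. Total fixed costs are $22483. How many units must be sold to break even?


Formula: BEQ = Fixed Costs / (Price - Variable Cost)
Contribution margin = $60 - $15 = $45/unit
BEQ = ceil($22483 / $45/unit) = ceil(499.62) = 500 units

500 units


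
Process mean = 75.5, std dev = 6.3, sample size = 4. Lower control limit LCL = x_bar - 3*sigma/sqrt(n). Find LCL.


LCL = 75.5 - 3 * 6.3 / sqrt(4)

66.05


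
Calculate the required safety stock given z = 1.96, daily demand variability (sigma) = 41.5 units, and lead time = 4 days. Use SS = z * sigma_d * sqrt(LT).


Formula: SS = z * sigma_d * sqrt(LT)
sqrt(LT) = sqrt(4) = 2.0
SS = 1.96 * 41.5 * 2.0
SS = 162.7 units

162.7 units


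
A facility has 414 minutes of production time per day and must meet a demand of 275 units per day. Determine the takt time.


Formula: Takt Time = Available Production Time / Customer Demand
Takt = 414 min/day / 275 units/day
Takt = 1.51 min/unit

1.51 min/unit


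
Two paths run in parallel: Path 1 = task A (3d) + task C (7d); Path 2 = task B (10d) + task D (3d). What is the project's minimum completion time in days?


Path 1 = 3 + 7 = 10 days
Path 2 = 10 + 3 = 13 days
Duration = max(10, 13) = 13 days

13 days


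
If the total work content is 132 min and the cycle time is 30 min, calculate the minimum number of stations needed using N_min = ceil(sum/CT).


Formula: N_min = ceil(Sum of Task Times / Cycle Time)
N_min = ceil(132 min / 30 min) = ceil(4.4)
N_min = 5 stations

5


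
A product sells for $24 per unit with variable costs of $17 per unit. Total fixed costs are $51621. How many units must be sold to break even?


Formula: BEQ = Fixed Costs / (Price - Variable Cost)
Contribution margin = $24 - $17 = $7/unit
BEQ = ceil($51621 / $7/unit) = ceil(7374.43) = 7375 units

7375 units


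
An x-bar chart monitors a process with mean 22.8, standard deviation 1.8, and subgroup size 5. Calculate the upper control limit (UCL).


UCL = 22.8 + 3 * 1.8 / sqrt(5)

25.21


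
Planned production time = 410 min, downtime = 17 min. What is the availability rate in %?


Formula: Availability = (Planned Time - Downtime) / Planned Time * 100
Uptime = 410 - 17 = 393 min
Availability = 393 / 410 * 100 = 95.9%

95.9%


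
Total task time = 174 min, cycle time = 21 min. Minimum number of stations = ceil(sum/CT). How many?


Formula: N_min = ceil(Sum of Task Times / Cycle Time)
N_min = ceil(174 min / 21 min) = ceil(8.2857)
N_min = 9 stations

9


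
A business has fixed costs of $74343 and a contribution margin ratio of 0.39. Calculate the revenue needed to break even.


Formula: BER = Fixed Costs / Contribution Margin Ratio
BER = $74343 / 0.39
BER = $190623.08 (to the nearest cent)

$190623.08


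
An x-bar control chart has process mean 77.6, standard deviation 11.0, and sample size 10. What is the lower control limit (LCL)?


LCL = 77.6 - 3 * 11.0 / sqrt(10)

67.16


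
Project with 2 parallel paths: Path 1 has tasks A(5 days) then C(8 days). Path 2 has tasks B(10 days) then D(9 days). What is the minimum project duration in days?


Path 1 = 5 + 8 = 13 days
Path 2 = 10 + 9 = 19 days
Duration = max(13, 19) = 19 days

19 days


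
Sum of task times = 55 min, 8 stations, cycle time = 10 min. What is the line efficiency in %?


Formula: Efficiency = Sum of Task Times / (N_stations * CT) * 100
Total station capacity = 8 stations * 10 min = 80 min
Efficiency = 55 / 80 * 100 = 68.8%

68.8%


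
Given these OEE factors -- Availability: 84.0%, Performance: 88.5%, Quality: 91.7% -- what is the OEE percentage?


Formula: OEE = Availability * Performance * Quality / 10000
A * P = 84.0% * 88.5% / 100 = 74.34%
OEE = 74.34% * 91.7% / 100 = 68.2%

68.2%


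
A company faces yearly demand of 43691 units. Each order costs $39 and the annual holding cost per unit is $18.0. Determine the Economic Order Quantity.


Formula: EOQ = sqrt(2 * D * S / H)
Numerator: 2 * 43691 * 39 = 3407898
2DS/H = 3407898 / 18.0 = 189327.7
EOQ = sqrt(189327.7) = 435.1 units

435.1 units


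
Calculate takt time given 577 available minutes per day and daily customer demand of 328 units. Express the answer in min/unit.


Formula: Takt Time = Available Production Time / Customer Demand
Takt = 577 min/day / 328 units/day
Takt = 1.76 min/unit

1.76 min/unit


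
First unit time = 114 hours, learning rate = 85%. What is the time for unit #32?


Formula: T_n = T_1 * (learning_rate)^(log2(n)) where learning_rate = rate/100
Doublings = log2(32) = 5
T_n = 114 * 0.85^5
T_n = 114 * 0.4437 = 50.6 hours

50.6 hours


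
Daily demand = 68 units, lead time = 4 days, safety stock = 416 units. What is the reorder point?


Formula: ROP = (Daily Demand * Lead Time) + Safety Stock
Demand during lead time = 68 * 4 = 272 units
ROP = 272 + 416 = 688 units

688 units


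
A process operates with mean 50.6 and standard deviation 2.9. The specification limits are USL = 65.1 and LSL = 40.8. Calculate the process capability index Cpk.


Cpu = (65.1 - 50.6) / (3 * 2.9) = 1.67
Cpl = (50.6 - 40.8) / (3 * 2.9) = 1.13
Cpk = min(1.67, 1.13) = 1.13

1.13


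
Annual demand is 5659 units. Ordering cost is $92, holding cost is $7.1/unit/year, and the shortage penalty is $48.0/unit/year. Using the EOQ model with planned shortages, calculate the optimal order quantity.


Formula: EOQ* = sqrt(2DS/H) * sqrt((H+P)/P)
Base EOQ = sqrt(2*5659*92/7.1) = 382.96 units
Correction = sqrt((7.1+48.0)/48.0) = 1.07141
EOQ* = 382.96 * 1.07141 = 410.3 units

410.3 units


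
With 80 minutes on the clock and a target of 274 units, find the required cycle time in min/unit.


Formula: CT = Available Time / Number of Units
CT = 80 min / 274 units
CT = 0.29 min/unit

0.29 min/unit


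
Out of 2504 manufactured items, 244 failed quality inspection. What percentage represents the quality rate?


Formula: Quality Rate = Good Pieces / Total Pieces * 100
Good pieces = 2504 - 244 = 2260
QR = 2260 / 2504 * 100 = 90.3%

90.3%


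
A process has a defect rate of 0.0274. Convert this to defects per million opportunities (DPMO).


DPMO = defect_rate * 1000000 = 0.0274 * 1000000

27400


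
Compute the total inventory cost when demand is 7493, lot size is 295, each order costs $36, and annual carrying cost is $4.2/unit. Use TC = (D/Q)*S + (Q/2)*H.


TC = 7493/295 * 36 + 295/2 * 4.2

$1533.90


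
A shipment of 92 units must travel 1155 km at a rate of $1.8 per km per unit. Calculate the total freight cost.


TC = dist * cost * units = 1155 * 1.8 * 92 = $191268.00

$191268.00


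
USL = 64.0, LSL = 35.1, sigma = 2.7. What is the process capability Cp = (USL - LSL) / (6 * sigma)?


Cp = (64.0 - 35.1) / (6 * 2.7)

1.78


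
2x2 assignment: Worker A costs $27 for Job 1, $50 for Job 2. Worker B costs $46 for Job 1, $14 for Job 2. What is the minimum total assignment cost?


Option 1: A->1 + B->2 = $27 + $14 = $41
Option 2: A->2 + B->1 = $50 + $46 = $96
Min cost = min($41, $96) = $41

$41


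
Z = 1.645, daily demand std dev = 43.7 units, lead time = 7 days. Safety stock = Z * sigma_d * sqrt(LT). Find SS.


Formula: SS = z * sigma_d * sqrt(LT)
sqrt(LT) = sqrt(7) = 2.6458
SS = 1.645 * 43.7 * 2.6458
SS = 190.2 units

190.2 units


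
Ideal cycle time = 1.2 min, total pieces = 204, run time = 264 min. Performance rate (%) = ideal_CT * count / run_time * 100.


Formula: Performance = (Ideal CT * Total Count) / Run Time * 100
Ideal output time = 1.2 * 204 = 244.8 min
Performance = 244.8 / 264 * 100 = 92.7%

92.7%


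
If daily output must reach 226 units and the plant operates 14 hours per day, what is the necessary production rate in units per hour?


Formula: Production Rate = Daily Demand / Available Hours
Rate = 226 units/day / 14 hours/day
Rate = 16.1 units/hour

16.1 units/hour


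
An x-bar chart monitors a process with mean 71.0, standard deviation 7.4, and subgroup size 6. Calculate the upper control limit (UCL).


UCL = 71.0 + 3 * 7.4 / sqrt(6)

80.06


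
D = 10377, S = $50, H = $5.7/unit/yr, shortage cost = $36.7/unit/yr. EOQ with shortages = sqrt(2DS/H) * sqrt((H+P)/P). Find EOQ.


Formula: EOQ* = sqrt(2DS/H) * sqrt((H+P)/P)
Base EOQ = sqrt(2*10377*50/5.7) = 426.68 units
Correction = sqrt((5.7+36.7)/36.7) = 1.07486
EOQ* = 426.68 * 1.07486 = 458.6 units

458.6 units


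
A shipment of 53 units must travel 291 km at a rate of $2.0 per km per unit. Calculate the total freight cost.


TC = dist * cost * units = 291 * 2.0 * 53 = $30846.00

$30846.00


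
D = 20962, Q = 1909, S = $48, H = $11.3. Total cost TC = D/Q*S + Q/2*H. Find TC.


TC = 20962/1909 * 48 + 1909/2 * 11.3

$11312.92


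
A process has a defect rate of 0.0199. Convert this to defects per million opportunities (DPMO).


DPMO = defect_rate * 1000000 = 0.0199 * 1000000

19900


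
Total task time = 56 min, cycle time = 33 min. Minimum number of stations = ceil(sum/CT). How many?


Formula: N_min = ceil(Sum of Task Times / Cycle Time)
N_min = ceil(56 min / 33 min) = ceil(1.697)
N_min = 2 stations

2


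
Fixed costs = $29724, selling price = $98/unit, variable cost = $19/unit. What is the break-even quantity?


Formula: BEQ = Fixed Costs / (Price - Variable Cost)
Contribution margin = $98 - $19 = $79/unit
BEQ = ceil($29724 / $79/unit) = ceil(376.25) = 377 units

377 units


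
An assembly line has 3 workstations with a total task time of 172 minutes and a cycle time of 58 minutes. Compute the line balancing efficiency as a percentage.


Formula: Efficiency = Sum of Task Times / (N_stations * CT) * 100
Total station capacity = 3 stations * 58 min = 174 min
Efficiency = 172 / 174 * 100 = 98.9%

98.9%


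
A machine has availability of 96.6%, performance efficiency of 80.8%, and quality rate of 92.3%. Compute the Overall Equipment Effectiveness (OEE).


Formula: OEE = Availability * Performance * Quality / 10000
A * P = 96.6% * 80.8% / 100 = 78.05%
OEE = 78.05% * 92.3% / 100 = 72.0%

72.0%


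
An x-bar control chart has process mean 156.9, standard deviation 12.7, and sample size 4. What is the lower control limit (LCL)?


LCL = 156.9 - 3 * 12.7 / sqrt(4)

137.85


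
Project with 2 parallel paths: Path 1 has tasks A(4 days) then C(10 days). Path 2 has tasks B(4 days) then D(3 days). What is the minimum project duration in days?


Path 1 = 4 + 10 = 14 days
Path 2 = 4 + 3 = 7 days
Duration = max(14, 7) = 14 days

14 days


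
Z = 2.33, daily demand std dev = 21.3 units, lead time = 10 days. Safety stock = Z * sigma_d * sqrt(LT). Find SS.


Formula: SS = z * sigma_d * sqrt(LT)
sqrt(LT) = sqrt(10) = 3.1623
SS = 2.33 * 21.3 * 3.1623
SS = 156.9 units

156.9 units


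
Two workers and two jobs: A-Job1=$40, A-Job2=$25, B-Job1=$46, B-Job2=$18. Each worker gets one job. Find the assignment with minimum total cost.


Option 1: A->1 + B->2 = $40 + $18 = $58
Option 2: A->2 + B->1 = $25 + $46 = $71
Min cost = min($58, $71) = $58

$58


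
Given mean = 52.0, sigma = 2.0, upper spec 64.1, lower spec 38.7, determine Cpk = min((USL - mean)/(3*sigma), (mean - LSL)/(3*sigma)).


Cpu = (64.1 - 52.0) / (3 * 2.0) = 2.02
Cpl = (52.0 - 38.7) / (3 * 2.0) = 2.22
Cpk = min(2.02, 2.22) = 2.02

2.02


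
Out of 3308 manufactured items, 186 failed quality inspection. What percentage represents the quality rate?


Formula: Quality Rate = Good Pieces / Total Pieces * 100
Good pieces = 3308 - 186 = 3122
QR = 3122 / 3308 * 100 = 94.4%

94.4%


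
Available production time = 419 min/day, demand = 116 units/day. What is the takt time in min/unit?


Formula: Takt Time = Available Production Time / Customer Demand
Takt = 419 min/day / 116 units/day
Takt = 3.61 min/unit

3.61 min/unit


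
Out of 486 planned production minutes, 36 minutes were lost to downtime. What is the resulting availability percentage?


Formula: Availability = (Planned Time - Downtime) / Planned Time * 100
Uptime = 486 - 36 = 450 min
Availability = 450 / 486 * 100 = 92.6%

92.6%


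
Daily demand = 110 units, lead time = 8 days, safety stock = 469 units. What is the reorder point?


Formula: ROP = (Daily Demand * Lead Time) + Safety Stock
Demand during lead time = 110 * 8 = 880 units
ROP = 880 + 469 = 1349 units

1349 units


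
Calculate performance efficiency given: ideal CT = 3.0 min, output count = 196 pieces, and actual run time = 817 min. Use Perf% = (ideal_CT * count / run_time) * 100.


Formula: Performance = (Ideal CT * Total Count) / Run Time * 100
Ideal output time = 3.0 * 196 = 588.0 min
Performance = 588.0 / 817 * 100 = 72.0%

72.0%


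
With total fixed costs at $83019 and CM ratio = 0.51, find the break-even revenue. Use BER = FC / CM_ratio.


Formula: BER = Fixed Costs / Contribution Margin Ratio
BER = $83019 / 0.51
BER = $162782.35 (to the nearest cent)

$162782.35


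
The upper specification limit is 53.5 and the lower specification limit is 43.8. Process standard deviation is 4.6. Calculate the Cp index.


Cp = (53.5 - 43.8) / (6 * 4.6)

0.35


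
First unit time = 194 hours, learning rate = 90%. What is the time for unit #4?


Formula: T_n = T_1 * (learning_rate)^(log2(n)) where learning_rate = rate/100
Doublings = log2(4) = 2
T_n = 194 * 0.9^2
T_n = 194 * 0.81 = 157.1 hours

157.1 hours


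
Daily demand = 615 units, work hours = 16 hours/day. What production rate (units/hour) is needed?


Formula: Production Rate = Daily Demand / Available Hours
Rate = 615 units/day / 16 hours/day
Rate = 38.4 units/hour

38.4 units/hour


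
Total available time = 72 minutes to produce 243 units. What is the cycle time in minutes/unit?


Formula: CT = Available Time / Number of Units
CT = 72 min / 243 units
CT = 0.3 min/unit

0.3 min/unit


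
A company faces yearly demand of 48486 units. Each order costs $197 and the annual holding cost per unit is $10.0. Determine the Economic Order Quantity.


Formula: EOQ = sqrt(2 * D * S / H)
Numerator: 2 * 48486 * 197 = 19103484
2DS/H = 19103484 / 10.0 = 1910348.4
EOQ = sqrt(1910348.4) = 1382.2 units

1382.2 units


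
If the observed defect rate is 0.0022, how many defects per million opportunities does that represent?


DPMO = defect_rate * 1000000 = 0.0022 * 1000000

2200


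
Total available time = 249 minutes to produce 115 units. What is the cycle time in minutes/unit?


Formula: CT = Available Time / Number of Units
CT = 249 min / 115 units
CT = 2.17 min/unit

2.17 min/unit


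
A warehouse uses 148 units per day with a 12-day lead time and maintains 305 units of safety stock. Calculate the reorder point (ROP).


Formula: ROP = (Daily Demand * Lead Time) + Safety Stock
Demand during lead time = 148 * 12 = 1776 units
ROP = 1776 + 305 = 2081 units

2081 units


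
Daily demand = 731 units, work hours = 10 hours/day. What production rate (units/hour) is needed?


Formula: Production Rate = Daily Demand / Available Hours
Rate = 731 units/day / 10 hours/day
Rate = 73.1 units/hour

73.1 units/hour


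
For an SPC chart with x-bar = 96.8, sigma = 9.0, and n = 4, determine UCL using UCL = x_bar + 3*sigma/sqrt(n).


UCL = 96.8 + 3 * 9.0 / sqrt(4)

110.3


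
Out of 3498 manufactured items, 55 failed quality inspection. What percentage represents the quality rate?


Formula: Quality Rate = Good Pieces / Total Pieces * 100
Good pieces = 3498 - 55 = 3443
QR = 3443 / 3498 * 100 = 98.4%

98.4%


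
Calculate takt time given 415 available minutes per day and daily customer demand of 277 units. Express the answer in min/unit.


Formula: Takt Time = Available Production Time / Customer Demand
Takt = 415 min/day / 277 units/day
Takt = 1.5 min/unit

1.5 min/unit


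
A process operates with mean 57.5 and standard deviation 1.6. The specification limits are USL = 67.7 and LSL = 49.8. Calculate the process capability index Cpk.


Cpu = (67.7 - 57.5) / (3 * 1.6) = 2.13
Cpl = (57.5 - 49.8) / (3 * 1.6) = 1.6
Cpk = min(2.13, 1.6) = 1.6

1.6


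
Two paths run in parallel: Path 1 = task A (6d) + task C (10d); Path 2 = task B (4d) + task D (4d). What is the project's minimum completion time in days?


Path 1 = 6 + 10 = 16 days
Path 2 = 4 + 4 = 8 days
Duration = max(16, 8) = 16 days

16 days


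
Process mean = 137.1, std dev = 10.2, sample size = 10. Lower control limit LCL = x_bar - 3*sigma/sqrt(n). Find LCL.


LCL = 137.1 - 3 * 10.2 / sqrt(10)

127.42


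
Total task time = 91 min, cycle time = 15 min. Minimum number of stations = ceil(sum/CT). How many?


Formula: N_min = ceil(Sum of Task Times / Cycle Time)
N_min = ceil(91 min / 15 min) = ceil(6.0667)
N_min = 7 stations

7


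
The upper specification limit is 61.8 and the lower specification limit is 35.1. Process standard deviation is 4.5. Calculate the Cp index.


Cp = (61.8 - 35.1) / (6 * 4.5)

0.99


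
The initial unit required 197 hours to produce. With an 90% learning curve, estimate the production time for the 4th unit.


Formula: T_n = T_1 * (learning_rate)^(log2(n)) where learning_rate = rate/100
Doublings = log2(4) = 2
T_n = 197 * 0.9^2
T_n = 197 * 0.81 = 159.6 hours

159.6 hours


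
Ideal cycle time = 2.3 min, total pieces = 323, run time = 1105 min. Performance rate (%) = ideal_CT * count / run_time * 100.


Formula: Performance = (Ideal CT * Total Count) / Run Time * 100
Ideal output time = 2.3 * 323 = 742.9 min
Performance = 742.9 / 1105 * 100 = 67.2%

67.2%


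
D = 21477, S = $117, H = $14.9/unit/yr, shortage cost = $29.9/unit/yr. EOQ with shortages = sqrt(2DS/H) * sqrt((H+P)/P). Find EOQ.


Formula: EOQ* = sqrt(2DS/H) * sqrt((H+P)/P)
Base EOQ = sqrt(2*21477*117/14.9) = 580.77 units
Correction = sqrt((14.9+29.9)/29.9) = 1.22406
EOQ* = 580.77 * 1.22406 = 710.9 units

710.9 units


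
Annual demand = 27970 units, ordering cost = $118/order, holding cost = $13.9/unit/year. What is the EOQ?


Formula: EOQ = sqrt(2 * D * S / H)
Numerator: 2 * 27970 * 118 = 6600920
2DS/H = 6600920 / 13.9 = 474886.3
EOQ = sqrt(474886.3) = 689.1 units

689.1 units


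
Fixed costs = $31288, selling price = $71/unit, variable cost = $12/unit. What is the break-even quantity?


Formula: BEQ = Fixed Costs / (Price - Variable Cost)
Contribution margin = $71 - $12 = $59/unit
BEQ = ceil($31288 / $59/unit) = ceil(530.31) = 531 units

531 units


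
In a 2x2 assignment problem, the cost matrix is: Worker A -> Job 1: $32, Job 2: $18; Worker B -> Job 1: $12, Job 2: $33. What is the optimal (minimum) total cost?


Option 1: A->1 + B->2 = $32 + $33 = $65
Option 2: A->2 + B->1 = $18 + $12 = $30
Min cost = min($65, $30) = $30

$30


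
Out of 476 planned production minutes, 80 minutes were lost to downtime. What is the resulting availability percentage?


Formula: Availability = (Planned Time - Downtime) / Planned Time * 100
Uptime = 476 - 80 = 396 min
Availability = 396 / 476 * 100 = 83.2%

83.2%


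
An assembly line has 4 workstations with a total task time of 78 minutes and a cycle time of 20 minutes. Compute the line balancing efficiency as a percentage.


Formula: Efficiency = Sum of Task Times / (N_stations * CT) * 100
Total station capacity = 4 stations * 20 min = 80 min
Efficiency = 78 / 80 * 100 = 97.5%

97.5%


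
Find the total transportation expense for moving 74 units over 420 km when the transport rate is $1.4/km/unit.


TC = dist * cost * units = 420 * 1.4 * 74 = $43512.00

$43512.00


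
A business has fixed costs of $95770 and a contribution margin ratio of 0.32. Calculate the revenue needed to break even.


Formula: BER = Fixed Costs / Contribution Margin Ratio
BER = $95770 / 0.32
BER = $299281.25 (to the nearest cent)

$299281.25


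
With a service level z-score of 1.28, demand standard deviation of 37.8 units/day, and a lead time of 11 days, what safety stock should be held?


Formula: SS = z * sigma_d * sqrt(LT)
sqrt(LT) = sqrt(11) = 3.3166
SS = 1.28 * 37.8 * 3.3166
SS = 160.5 units

160.5 units


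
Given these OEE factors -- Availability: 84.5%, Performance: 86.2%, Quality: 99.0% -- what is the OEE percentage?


Formula: OEE = Availability * Performance * Quality / 10000
A * P = 84.5% * 86.2% / 100 = 72.84%
OEE = 72.84% * 99.0% / 100 = 72.1%

72.1%


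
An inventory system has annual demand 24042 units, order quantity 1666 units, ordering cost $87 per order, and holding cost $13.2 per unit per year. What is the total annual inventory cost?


TC = 24042/1666 * 87 + 1666/2 * 13.2

$12251.09


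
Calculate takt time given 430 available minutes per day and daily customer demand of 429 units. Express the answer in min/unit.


Formula: Takt Time = Available Production Time / Customer Demand
Takt = 430 min/day / 429 units/day
Takt = 1.0 min/unit

1.0 min/unit


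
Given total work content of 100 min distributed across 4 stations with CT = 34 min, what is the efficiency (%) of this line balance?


Formula: Efficiency = Sum of Task Times / (N_stations * CT) * 100
Total station capacity = 4 stations * 34 min = 136 min
Efficiency = 100 / 136 * 100 = 73.5%

73.5%


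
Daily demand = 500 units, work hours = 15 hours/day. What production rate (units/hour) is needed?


Formula: Production Rate = Daily Demand / Available Hours
Rate = 500 units/day / 15 hours/day
Rate = 33.3 units/hour

33.3 units/hour


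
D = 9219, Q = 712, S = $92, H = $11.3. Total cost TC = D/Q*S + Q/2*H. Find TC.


TC = 9219/712 * 92 + 712/2 * 11.3

$5214.02


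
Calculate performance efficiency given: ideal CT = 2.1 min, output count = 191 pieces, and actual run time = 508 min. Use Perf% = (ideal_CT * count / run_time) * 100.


Formula: Performance = (Ideal CT * Total Count) / Run Time * 100
Ideal output time = 2.1 * 191 = 401.1 min
Performance = 401.1 / 508 * 100 = 79.0%

79.0%


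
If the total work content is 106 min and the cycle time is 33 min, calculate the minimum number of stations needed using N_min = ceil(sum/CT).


Formula: N_min = ceil(Sum of Task Times / Cycle Time)
N_min = ceil(106 min / 33 min) = ceil(3.2121)
N_min = 4 stations

4


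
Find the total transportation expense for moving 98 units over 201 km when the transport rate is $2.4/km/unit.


TC = dist * cost * units = 201 * 2.4 * 98 = $47275.20

$47275.20


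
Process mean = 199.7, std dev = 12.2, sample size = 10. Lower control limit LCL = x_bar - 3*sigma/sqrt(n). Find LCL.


LCL = 199.7 - 3 * 12.2 / sqrt(10)

188.13


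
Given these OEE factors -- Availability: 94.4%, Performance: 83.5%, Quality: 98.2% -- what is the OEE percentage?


Formula: OEE = Availability * Performance * Quality / 10000
A * P = 94.4% * 83.5% / 100 = 78.82%
OEE = 78.82% * 98.2% / 100 = 77.4%

77.4%


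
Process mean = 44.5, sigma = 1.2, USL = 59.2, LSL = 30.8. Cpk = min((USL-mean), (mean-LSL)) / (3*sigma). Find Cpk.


Cpu = (59.2 - 44.5) / (3 * 1.2) = 4.08
Cpl = (44.5 - 30.8) / (3 * 1.2) = 3.81
Cpk = min(4.08, 3.81) = 3.81

3.81


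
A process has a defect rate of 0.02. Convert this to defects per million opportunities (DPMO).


DPMO = defect_rate * 1000000 = 0.02 * 1000000

20000


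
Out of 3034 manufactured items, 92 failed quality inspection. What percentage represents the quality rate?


Formula: Quality Rate = Good Pieces / Total Pieces * 100
Good pieces = 3034 - 92 = 2942
QR = 2942 / 3034 * 100 = 97.0%

97.0%


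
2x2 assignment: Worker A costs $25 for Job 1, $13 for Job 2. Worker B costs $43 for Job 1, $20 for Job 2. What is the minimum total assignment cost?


Option 1: A->1 + B->2 = $25 + $20 = $45
Option 2: A->2 + B->1 = $13 + $43 = $56
Min cost = min($45, $56) = $45

$45


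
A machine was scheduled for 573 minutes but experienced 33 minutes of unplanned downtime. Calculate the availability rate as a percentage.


Formula: Availability = (Planned Time - Downtime) / Planned Time * 100
Uptime = 573 - 33 = 540 min
Availability = 540 / 573 * 100 = 94.2%

94.2%


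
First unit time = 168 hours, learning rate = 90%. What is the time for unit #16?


Formula: T_n = T_1 * (learning_rate)^(log2(n)) where learning_rate = rate/100
Doublings = log2(16) = 4
T_n = 168 * 0.9^4
T_n = 168 * 0.6561 = 110.2 hours

110.2 hours


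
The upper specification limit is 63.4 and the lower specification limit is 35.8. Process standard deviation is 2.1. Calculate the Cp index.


Cp = (63.4 - 35.8) / (6 * 2.1)

2.19


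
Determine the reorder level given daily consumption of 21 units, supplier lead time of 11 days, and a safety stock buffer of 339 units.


Formula: ROP = (Daily Demand * Lead Time) + Safety Stock
Demand during lead time = 21 * 11 = 231 units
ROP = 231 + 339 = 570 units

570 units


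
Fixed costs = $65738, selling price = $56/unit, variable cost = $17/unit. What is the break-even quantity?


Formula: BEQ = Fixed Costs / (Price - Variable Cost)
Contribution margin = $56 - $17 = $39/unit
BEQ = ceil($65738 / $39/unit) = ceil(1685.59) = 1686 units

1686 units


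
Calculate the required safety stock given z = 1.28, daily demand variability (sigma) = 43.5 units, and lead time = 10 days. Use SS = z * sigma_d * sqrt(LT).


Formula: SS = z * sigma_d * sqrt(LT)
sqrt(LT) = sqrt(10) = 3.1623
SS = 1.28 * 43.5 * 3.1623
SS = 176.1 units

176.1 units


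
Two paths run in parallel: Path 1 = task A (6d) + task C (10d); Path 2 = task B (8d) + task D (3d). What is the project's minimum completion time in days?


Path 1 = 6 + 10 = 16 days
Path 2 = 8 + 3 = 11 days
Duration = max(16, 11) = 16 days

16 days


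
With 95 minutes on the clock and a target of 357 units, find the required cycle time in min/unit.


Formula: CT = Available Time / Number of Units
CT = 95 min / 357 units
CT = 0.27 min/unit

0.27 min/unit


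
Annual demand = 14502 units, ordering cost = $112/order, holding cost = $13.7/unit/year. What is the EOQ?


Formula: EOQ = sqrt(2 * D * S / H)
Numerator: 2 * 14502 * 112 = 3248448
2DS/H = 3248448 / 13.7 = 237113.0
EOQ = sqrt(237113.0) = 486.9 units

486.9 units


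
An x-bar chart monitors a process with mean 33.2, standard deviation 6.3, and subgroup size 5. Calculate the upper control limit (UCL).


UCL = 33.2 + 3 * 6.3 / sqrt(5)

41.65


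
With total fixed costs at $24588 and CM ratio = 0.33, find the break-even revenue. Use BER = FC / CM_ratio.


Formula: BER = Fixed Costs / Contribution Margin Ratio
BER = $24588 / 0.33
BER = $74509.09 (to the nearest cent)

$74509.09


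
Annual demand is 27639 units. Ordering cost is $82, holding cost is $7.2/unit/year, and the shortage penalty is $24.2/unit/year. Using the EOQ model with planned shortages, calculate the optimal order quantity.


Formula: EOQ* = sqrt(2DS/H) * sqrt((H+P)/P)
Base EOQ = sqrt(2*27639*82/7.2) = 793.45 units
Correction = sqrt((7.2+24.2)/24.2) = 1.13909
EOQ* = 793.45 * 1.13909 = 903.8 units

903.8 units


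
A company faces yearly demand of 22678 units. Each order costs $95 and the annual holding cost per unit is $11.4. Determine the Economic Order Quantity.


Formula: EOQ = sqrt(2 * D * S / H)
Numerator: 2 * 22678 * 95 = 4308820
2DS/H = 4308820 / 11.4 = 377966.7
EOQ = sqrt(377966.7) = 614.8 units

614.8 units


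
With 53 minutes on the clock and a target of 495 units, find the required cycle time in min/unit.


Formula: CT = Available Time / Number of Units
CT = 53 min / 495 units
CT = 0.11 min/unit

0.11 min/unit


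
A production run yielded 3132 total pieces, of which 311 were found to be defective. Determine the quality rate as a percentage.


Formula: Quality Rate = Good Pieces / Total Pieces * 100
Good pieces = 3132 - 311 = 2821
QR = 2821 / 3132 * 100 = 90.1%

90.1%


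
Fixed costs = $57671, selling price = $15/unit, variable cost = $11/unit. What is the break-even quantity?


Formula: BEQ = Fixed Costs / (Price - Variable Cost)
Contribution margin = $15 - $11 = $4/unit
BEQ = ceil($57671 / $4/unit) = ceil(14417.75) = 14418 units

14418 units


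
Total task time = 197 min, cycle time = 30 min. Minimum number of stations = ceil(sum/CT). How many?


Formula: N_min = ceil(Sum of Task Times / Cycle Time)
N_min = ceil(197 min / 30 min) = ceil(6.5667)
N_min = 7 stations

7


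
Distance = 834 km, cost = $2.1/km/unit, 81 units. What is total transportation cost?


TC = dist * cost * units = 834 * 2.1 * 81 = $141863.40

$141863.40


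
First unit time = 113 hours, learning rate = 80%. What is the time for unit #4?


Formula: T_n = T_1 * (learning_rate)^(log2(n)) where learning_rate = rate/100
Doublings = log2(4) = 2
T_n = 113 * 0.8^2
T_n = 113 * 0.64 = 72.3 hours

72.3 hours


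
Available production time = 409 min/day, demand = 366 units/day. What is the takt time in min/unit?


Formula: Takt Time = Available Production Time / Customer Demand
Takt = 409 min/day / 366 units/day
Takt = 1.12 min/unit

1.12 min/unit


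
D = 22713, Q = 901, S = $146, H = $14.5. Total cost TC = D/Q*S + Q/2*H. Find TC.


TC = 22713/901 * 146 + 901/2 * 14.5

$10212.71


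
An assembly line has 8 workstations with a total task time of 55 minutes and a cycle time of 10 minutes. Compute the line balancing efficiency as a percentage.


Formula: Efficiency = Sum of Task Times / (N_stations * CT) * 100
Total station capacity = 8 stations * 10 min = 80 min
Efficiency = 55 / 80 * 100 = 68.8%

68.8%


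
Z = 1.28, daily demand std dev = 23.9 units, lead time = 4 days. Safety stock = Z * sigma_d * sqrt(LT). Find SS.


Formula: SS = z * sigma_d * sqrt(LT)
sqrt(LT) = sqrt(4) = 2.0
SS = 1.28 * 23.9 * 2.0
SS = 61.2 units

61.2 units


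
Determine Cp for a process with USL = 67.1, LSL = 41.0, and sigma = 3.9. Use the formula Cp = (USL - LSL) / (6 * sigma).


Cp = (67.1 - 41.0) / (6 * 3.9)

1.12


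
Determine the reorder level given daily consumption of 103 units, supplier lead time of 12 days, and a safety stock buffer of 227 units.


Formula: ROP = (Daily Demand * Lead Time) + Safety Stock
Demand during lead time = 103 * 12 = 1236 units
ROP = 1236 + 227 = 1463 units

1463 units


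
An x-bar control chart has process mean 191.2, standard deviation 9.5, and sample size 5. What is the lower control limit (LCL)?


LCL = 191.2 - 3 * 9.5 / sqrt(5)

178.45


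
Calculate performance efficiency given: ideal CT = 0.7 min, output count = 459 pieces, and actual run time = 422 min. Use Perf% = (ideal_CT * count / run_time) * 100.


Formula: Performance = (Ideal CT * Total Count) / Run Time * 100
Ideal output time = 0.7 * 459 = 321.3 min
Performance = 321.3 / 422 * 100 = 76.1%

76.1%


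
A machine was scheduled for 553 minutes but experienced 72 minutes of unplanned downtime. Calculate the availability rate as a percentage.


Formula: Availability = (Planned Time - Downtime) / Planned Time * 100
Uptime = 553 - 72 = 481 min
Availability = 481 / 553 * 100 = 87.0%

87.0%


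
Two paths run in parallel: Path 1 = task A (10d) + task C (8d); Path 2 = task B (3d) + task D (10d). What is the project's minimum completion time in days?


Path 1 = 10 + 8 = 18 days
Path 2 = 3 + 10 = 13 days
Duration = max(18, 13) = 18 days

18 days


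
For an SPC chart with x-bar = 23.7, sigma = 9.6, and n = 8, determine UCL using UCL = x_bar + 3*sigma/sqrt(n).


UCL = 23.7 + 3 * 9.6 / sqrt(8)

33.88


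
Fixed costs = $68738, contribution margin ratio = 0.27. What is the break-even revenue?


Formula: BER = Fixed Costs / Contribution Margin Ratio
BER = $68738 / 0.27
BER = $254585.19 (to the nearest cent)

$254585.19


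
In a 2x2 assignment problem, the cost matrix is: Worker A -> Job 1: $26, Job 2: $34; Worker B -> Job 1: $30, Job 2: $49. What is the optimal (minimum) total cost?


Option 1: A->1 + B->2 = $26 + $49 = $75
Option 2: A->2 + B->1 = $34 + $30 = $64
Min cost = min($75, $64) = $64

$64


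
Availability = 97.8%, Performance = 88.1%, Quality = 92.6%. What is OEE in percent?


Formula: OEE = Availability * Performance * Quality / 10000
A * P = 97.8% * 88.1% / 100 = 86.16%
OEE = 86.16% * 92.6% / 100 = 79.8%

79.8%


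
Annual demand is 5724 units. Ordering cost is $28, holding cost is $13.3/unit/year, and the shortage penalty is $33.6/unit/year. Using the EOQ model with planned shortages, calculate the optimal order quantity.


Formula: EOQ* = sqrt(2DS/H) * sqrt((H+P)/P)
Base EOQ = sqrt(2*5724*28/13.3) = 155.25 units
Correction = sqrt((13.3+33.6)/33.6) = 1.18145
EOQ* = 155.25 * 1.18145 = 183.4 units

183.4 units
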